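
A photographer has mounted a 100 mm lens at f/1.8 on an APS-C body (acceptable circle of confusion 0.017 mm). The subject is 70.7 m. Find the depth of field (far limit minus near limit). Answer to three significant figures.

Hyperfocal distance H = f²/(N·c) + f = 100²/(1.8 × 0.017) + 100 = 10000/0.0306 + 100 ≈ 326897.4 mm ≈ 326.9 m.
Near limit Dn = s·(H − f)/(H + s − 2f) = 70700 × (326897.4 − 100) / (326897.4 + 70700 − 2 × 100) = 70700 × 326797.4 / 397397.4 ≈ 58140 mm.
Far limit Df = s·(H − f)/(H − s) = 70700 × (326897.4 − 100) / (326897.4 − 70700) = 70700 × 326797.4 / 256197.4 ≈ 90183 mm.
Depth of field = Df − Dn = 90183 − 58140 ≈ 32043 mm ≈ 32.0 m.

32.0 m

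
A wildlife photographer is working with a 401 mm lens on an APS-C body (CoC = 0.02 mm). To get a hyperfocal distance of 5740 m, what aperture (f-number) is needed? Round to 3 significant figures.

Rearrange H = f²/(N·c) + f for N: N = f² / ((H − f)·c).
N = 401² / ((5740000 − 401) × 0.02) = 160801 / 114792 ≈ 1.40.

f/1.40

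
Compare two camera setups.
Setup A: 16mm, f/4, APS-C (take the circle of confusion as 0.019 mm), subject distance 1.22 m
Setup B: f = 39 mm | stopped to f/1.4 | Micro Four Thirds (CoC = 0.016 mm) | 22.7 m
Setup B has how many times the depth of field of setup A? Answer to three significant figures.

17.1

Setup A: H = 16²/(4×0.019) + 16 ≈ 3384.4 mm; DoF = Df − Dn = 1898.65 − 898.75 ≈ 999.90 mm.
Setup B: H = 39²/(1.4×0.016) + 39 ≈ 67940.8 mm; DoF = Df − Dn = 34070 − 17020 ≈ 17050 mm.
Ratio = 17050 / 999.90 ≈ 17.1.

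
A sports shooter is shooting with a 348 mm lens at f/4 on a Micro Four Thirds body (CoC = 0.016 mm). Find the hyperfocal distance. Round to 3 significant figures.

Hyperfocal distance H = f²/(N·c) + f = 348²/(4 × 0.016) + 348 = 121104/0.064 + 348 ≈ 1892598.0 mm ≈ 1890 m.

1890 m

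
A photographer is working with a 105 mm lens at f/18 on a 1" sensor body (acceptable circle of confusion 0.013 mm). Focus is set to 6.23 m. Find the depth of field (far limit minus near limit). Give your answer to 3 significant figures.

1.65 m

Hyperfocal distance H = f²/(N·c) + f = 105²/(18 × 0.013) + 105 = 11025/0.234 + 105 ≈ 47220.4 mm ≈ 47.22 m.
Near limit Dn = s·(H − f)/(H + s − 2f) = 6230 × (47220.4 − 105) / (47220.4 + 6230 − 2 × 105) = 6230 × 47115.4 / 53240.4 ≈ 5513.3 mm.
Far limit Df = s·(H − f)/(H − s) = 6230 × (47220.4 − 105) / (47220.4 − 6230) = 6230 × 47115.4 / 40990.4 ≈ 7160.9 mm.
Depth of field = Df − Dn = 7160.9 − 5513.3 ≈ 1647.6 mm ≈ 1.65 m.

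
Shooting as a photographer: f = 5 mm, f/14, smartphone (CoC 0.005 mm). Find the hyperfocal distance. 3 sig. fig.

362 mm

Hyperfocal distance H = f²/(N·c) + f = 5²/(14 × 0.005) + 5 = 25/0.07 + 5 ≈ 362.1 mm ≈ 0.362 m.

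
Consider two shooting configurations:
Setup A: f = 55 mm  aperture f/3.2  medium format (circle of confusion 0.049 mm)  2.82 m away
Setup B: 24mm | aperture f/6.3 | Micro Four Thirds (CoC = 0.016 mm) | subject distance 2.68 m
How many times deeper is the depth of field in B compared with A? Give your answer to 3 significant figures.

Setup A: H = 55²/(3.2×0.049) + 55 ≈ 19347.1 mm; DoF = Df − Dn = 3291.79 − 2466.49 ≈ 825.30 mm.
Setup B: H = 24²/(6.3×0.016) + 24 ≈ 5738.3 mm; DoF = Df − Dn = 5007.5 − 1829.6 ≈ 3177.9 mm.
Ratio = 3177.9 / 825.30 ≈ 3.85.

3.85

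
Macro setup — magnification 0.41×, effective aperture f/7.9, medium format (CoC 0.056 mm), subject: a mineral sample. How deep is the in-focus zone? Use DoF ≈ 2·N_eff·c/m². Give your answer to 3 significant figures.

5.26 mm

At magnification m, DoF ≈ 2·N_eff·c/m² = 2 × 7.9 × 0.056 / 0.41² = 0.8848 / 0.1681 ≈ 5.26 mm.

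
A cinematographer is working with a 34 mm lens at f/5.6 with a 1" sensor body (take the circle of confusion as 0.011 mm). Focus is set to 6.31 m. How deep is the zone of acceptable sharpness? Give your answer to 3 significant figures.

Hyperfocal distance H = f²/(N·c) + f = 34²/(5.6 × 0.011) + 34 = 1156/0.0616 + 34 ≈ 18800.2 mm ≈ 18.80 m.
Near limit Dn = s·(H − f)/(H + s − 2f) = 6310 × (18800.2 − 34) / (18800.2 + 6310 − 2 × 34) = 6310 × 18766.2 / 25042.2 ≈ 4728.6 mm.
Far limit Df = s·(H − f)/(H − s) = 6310 × (18800.2 − 34) / (18800.2 − 6310) = 6310 × 18766.2 / 12490.2 ≈ 9480.6 mm.
Depth of field = Df − Dn = 9480.6 − 4728.6 ≈ 4752.0 mm ≈ 4.75 m.

4.75 m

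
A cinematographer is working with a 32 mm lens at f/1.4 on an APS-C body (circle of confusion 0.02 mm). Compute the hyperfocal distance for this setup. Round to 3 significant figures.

Hyperfocal distance H = f²/(N·c) + f = 32²/(1.4 × 0.02) + 32 = 1024/0.028 + 32 ≈ 36603.4 mm ≈ 36.6 m.

36.6 m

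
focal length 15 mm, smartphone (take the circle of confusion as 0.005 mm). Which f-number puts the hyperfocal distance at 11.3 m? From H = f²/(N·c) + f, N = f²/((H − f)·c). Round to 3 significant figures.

Rearrange H = f²/(N·c) + f for N: N = f² / ((H − f)·c).
N = 15² / ((11300 − 15) × 0.005) = 225 / 56.43 ≈ 3.99.

f/3.99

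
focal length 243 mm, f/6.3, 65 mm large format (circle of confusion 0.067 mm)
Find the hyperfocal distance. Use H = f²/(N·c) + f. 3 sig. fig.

140 m

Hyperfocal distance H = f²/(N·c) + f = 243²/(6.3 × 0.067) + 243 = 59049/0.4221 + 243 ≈ 140136.4 mm ≈ 140 m.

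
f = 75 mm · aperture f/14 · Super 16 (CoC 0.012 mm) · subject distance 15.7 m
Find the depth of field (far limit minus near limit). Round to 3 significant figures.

18.7 m

Hyperfocal distance H = f²/(N·c) + f = 75²/(14 × 0.012) + 75 = 5625/0.168 + 75 ≈ 33557.1 mm ≈ 33.56 m.
Near limit Dn = s·(H − f)/(H + s − 2f) = 15700 × (33557.1 − 75) / (33557.1 + 15700 − 2 × 75) = 15700 × 33482.1 / 49107.1 ≈ 10705 mm.
Far limit Df = s·(H − f)/(H − s) = 15700 × (33557.1 − 75) / (33557.1 − 15700) = 15700 × 33482.1 / 17857.1 ≈ 29438 mm.
Depth of field = Df − Dn = 29438 − 10705 ≈ 18733 mm ≈ 18.7 m.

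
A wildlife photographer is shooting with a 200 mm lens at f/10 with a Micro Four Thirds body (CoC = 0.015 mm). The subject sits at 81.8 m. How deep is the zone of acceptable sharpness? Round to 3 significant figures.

Hyperfocal distance H = f²/(N·c) + f = 200²/(10 × 0.015) + 200 = 40000/0.15 + 200 ≈ 266866.7 mm ≈ 266.9 m.
Near limit Dn = s·(H − f)/(H + s − 2f) = 81800 × (266866.7 − 200) / (266866.7 + 81800 − 2 × 200) = 81800 × 266666.7 / 348266.7 ≈ 62634 mm.
Far limit Df = s·(H − f)/(H − s) = 81800 × (266866.7 − 200) / (266866.7 − 81800) = 81800 × 266666.7 / 185066.7 ≈ 117867 mm.
Depth of field = Df − Dn = 117867 − 62634 ≈ 55233 mm ≈ 55.2 m.

55.2 m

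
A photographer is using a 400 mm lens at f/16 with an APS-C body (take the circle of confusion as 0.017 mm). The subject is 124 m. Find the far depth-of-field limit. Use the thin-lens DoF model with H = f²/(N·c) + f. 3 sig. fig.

Hyperfocal distance H = f²/(N·c) + f = 400²/(16 × 0.017) + 400 = 160000/0.272 + 400 ≈ 588635.3 mm ≈ 588.6 m.
Far limit Df = s·(H − f)/(H − s) = 124000 × (588635.3 − 400) / (588635.3 − 124000) = 124000 × 588235.3 / 464635.3 ≈ 156986 mm ≈ 157 m.

157 m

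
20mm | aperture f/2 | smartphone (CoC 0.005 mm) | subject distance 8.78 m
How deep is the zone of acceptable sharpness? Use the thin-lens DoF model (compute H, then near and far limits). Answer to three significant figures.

4.04 m

Hyperfocal distance H = f²/(N·c) + f = 20²/(2 × 0.005) + 20 = 400/0.01 + 20 ≈ 40020.0 mm ≈ 40.02 m.
Near limit Dn = s·(H − f)/(H + s − 2f) = 8780 × (40020.0 − 20) / (40020.0 + 8780 − 2 × 20) = 8780 × 40000.0 / 48760.0 ≈ 7202.6 mm.
Far limit Df = s·(H − f)/(H − s) = 8780 × (40020.0 − 20) / (40020.0 − 8780) = 8780 × 40000.0 / 31240.0 ≈ 11242.0 mm.
Depth of field = Df − Dn = 11242.0 − 7202.6 ≈ 4039.4 mm ≈ 4.04 m.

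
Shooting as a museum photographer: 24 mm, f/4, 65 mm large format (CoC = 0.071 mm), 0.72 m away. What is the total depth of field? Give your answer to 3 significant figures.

Hyperfocal distance H = f²/(N·c) + f = 24²/(4 × 0.071) + 24 = 576/0.284 + 24 ≈ 2052.2 mm ≈ 2.052 m.
Near limit Dn = s·(H − f)/(H + s − 2f) = 720 × (2052.2 − 24) / (2052.2 + 720 − 2 × 24) = 720 × 2028.2 / 2724.2 ≈ 536.05 mm.
Far limit Df = s·(H − f)/(H − s) = 720 × (2052.2 − 24) / (2052.2 − 720) = 720 × 2028.2 / 1332.2 ≈ 1096.17 mm.
Depth of field = Df − Dn = 1096.17 − 536.05 ≈ 560.12 mm ≈ 0.560 m.

0.560 m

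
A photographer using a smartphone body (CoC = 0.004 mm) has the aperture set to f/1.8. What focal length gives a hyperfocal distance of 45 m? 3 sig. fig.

From H = f²/(N·c) + f, with f ≪ H: f ≈ √(H·N·c) = √(45000 × 1.8 × 0.004) = √324.00 ≈ 18.00 mm.
The +f correction barely moves this — solving exactly, f² + N·c·f − N·c·H = 0 ⇒ f = (−N·c + √((N·c)² + 4·N·c·H))/2 = (−0.0072 + √1296.0)/2 ≈ 17.996 mm, so f ≈ 18.0 mm.

18.0 mm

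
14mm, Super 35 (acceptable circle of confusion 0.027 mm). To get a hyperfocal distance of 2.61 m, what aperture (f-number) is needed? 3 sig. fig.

Rearrange H = f²/(N·c) + f for N: N = f² / ((H − f)·c).
N = 14² / ((2610 − 14) × 0.027) = 196 / 70.09 ≈ 2.80.

f/2.80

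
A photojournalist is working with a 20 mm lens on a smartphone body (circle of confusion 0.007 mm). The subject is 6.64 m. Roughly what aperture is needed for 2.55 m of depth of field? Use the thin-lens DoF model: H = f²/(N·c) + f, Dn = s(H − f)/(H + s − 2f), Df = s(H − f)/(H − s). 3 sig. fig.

Write h = H − f = f²/(N·c). The thin-lens limits are Dn = s·h/(h + (s−f)) and Df = s·h/(h − (s−f)), so DoF = Df − Dn = 2·s·(s−f)·h / (h² − (s−f)²).
That is a quadratic in h: DoF·h² − 2·s·(s−f)·h − DoF·(s−f)² = 0 ⇒ h = (s−f)·(s + √(s² + DoF²)) / DoF = 6620 × (6640 + √(6640² + 2550²)) / 2550 = 6620 × (6640 + 7112.81) / 2550 ≈ 35703 mm.
Then N = f²/(c·h) = 20² / (0.007 × 35703) = 400 / 249.92 ≈ 1.60.

f/1.60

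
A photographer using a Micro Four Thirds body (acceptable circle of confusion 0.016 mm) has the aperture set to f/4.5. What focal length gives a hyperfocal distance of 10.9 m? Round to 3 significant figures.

28.0 mm

From H = f²/(N·c) + f, with f ≪ H: f ≈ √(H·N·c) = √(10900 × 4.5 × 0.016) = √784.80 ≈ 28.01 mm.
The +f correction barely moves this — solving exactly, f² + N·c·f − N·c·H = 0 ⇒ f = (−N·c + √((N·c)² + 4·N·c·H))/2 = (−0.072 + √3139.2)/2 ≈ 27.978 mm, so f ≈ 28.0 mm.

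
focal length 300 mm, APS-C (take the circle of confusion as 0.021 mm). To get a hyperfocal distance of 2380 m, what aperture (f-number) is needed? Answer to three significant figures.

f/1.80

Rearrange H = f²/(N·c) + f for N: N = f² / ((H − f)·c).
N = 300² / ((2380000 − 300) × 0.021) = 90000 / 49974 ≈ 1.80.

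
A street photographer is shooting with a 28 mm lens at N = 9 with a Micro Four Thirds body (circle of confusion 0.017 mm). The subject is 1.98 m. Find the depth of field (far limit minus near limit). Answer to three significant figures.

1.76 m

Hyperfocal distance H = f²/(N·c) + f = 28²/(9 × 0.017) + 28 = 784/0.153 + 28 ≈ 5152.2 mm ≈ 5.152 m.
Near limit Dn = s·(H − f)/(H + s − 2f) = 1980 × (5152.2 − 28) / (5152.2 + 1980 − 2 × 28) = 1980 × 5124.2 / 7076.2 ≈ 1433.8 mm.
Far limit Df = s·(H − f)/(H − s) = 1980 × (5152.2 − 28) / (5152.2 − 1980) = 1980 × 5124.2 / 3172.2 ≈ 3198.4 mm.
Depth of field = Df − Dn = 3198.4 − 1433.8 ≈ 1764.6 mm ≈ 1.76 m.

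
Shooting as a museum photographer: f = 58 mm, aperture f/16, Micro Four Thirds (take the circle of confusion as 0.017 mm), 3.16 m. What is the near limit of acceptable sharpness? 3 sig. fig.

Hyperfocal distance H = f²/(N·c) + f = 58²/(16 × 0.017) + 58 = 3364/0.272 + 58 ≈ 12425.6 mm ≈ 12.43 m.
Near limit Dn = s·(H − f)/(H + s − 2f) = 3160 × (12425.6 − 58) / (12425.6 + 3160 − 2 × 58) = 3160 × 12367.6 / 15469.6 ≈ 2526.4 mm ≈ 2.53 m.

2.53 m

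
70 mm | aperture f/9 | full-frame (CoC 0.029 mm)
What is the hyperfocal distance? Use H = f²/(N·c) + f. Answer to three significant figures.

Hyperfocal distance H = f²/(N·c) + f = 70²/(9 × 0.029) + 70 = 4900/0.261 + 70 ≈ 18843.9 mm ≈ 18.8 m.

18.8 m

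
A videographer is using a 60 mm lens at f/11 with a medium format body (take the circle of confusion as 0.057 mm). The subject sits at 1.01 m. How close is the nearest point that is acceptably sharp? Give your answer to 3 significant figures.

Hyperfocal distance H = f²/(N·c) + f = 60²/(11 × 0.057) + 60 = 3600/0.627 + 60 ≈ 5801.6 mm ≈ 5.802 m.
Near limit Dn = s·(H − f)/(H + s − 2f) = 1010 × (5801.6 − 60) / (5801.6 + 1010 − 2 × 60) = 1010 × 5741.6 / 6691.6 ≈ 866.61 mm ≈ 0.867 m.

0.867 m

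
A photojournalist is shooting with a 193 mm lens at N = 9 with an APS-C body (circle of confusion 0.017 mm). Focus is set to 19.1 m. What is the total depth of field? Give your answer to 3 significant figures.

2.98 m

Hyperfocal distance H = f²/(N·c) + f = 193²/(9 × 0.017) + 193 = 37249/0.153 + 193 ≈ 243650.5 mm ≈ 243.7 m.
Near limit Dn = s·(H − f)/(H + s − 2f) = 19100 × (243650.5 − 193) / (243650.5 + 19100 − 2 × 193) = 19100 × 243457.5 / 262364.5 ≈ 17723.6 mm.
Far limit Df = s·(H − f)/(H − s) = 19100 × (243650.5 − 193) / (243650.5 − 19100) = 19100 × 243457.5 / 224550.5 ≈ 20708.2 mm.
Depth of field = Df − Dn = 20708.2 − 17723.6 ≈ 2984.6 mm ≈ 2.98 m.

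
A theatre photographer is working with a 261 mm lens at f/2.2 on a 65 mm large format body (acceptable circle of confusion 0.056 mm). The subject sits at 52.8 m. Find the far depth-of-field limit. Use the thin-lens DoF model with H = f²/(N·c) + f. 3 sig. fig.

Hyperfocal distance H = f²/(N·c) + f = 261²/(2.2 × 0.056) + 261 = 68121/0.1232 + 261 ≈ 553191.2 mm ≈ 553.2 m.
Far limit Df = s·(H − f)/(H − s) = 52800 × (553191.2 − 261) / (553191.2 − 52800) = 52800 × 552930.2 / 500391.2 ≈ 58344 mm ≈ 58.3 m.

58.3 m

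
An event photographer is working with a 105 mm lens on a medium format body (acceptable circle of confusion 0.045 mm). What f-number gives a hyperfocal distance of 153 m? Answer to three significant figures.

Rearrange H = f²/(N·c) + f for N: N = f² / ((H − f)·c).
N = 105² / ((153000 − 105) × 0.045) = 11025 / 6880 ≈ 1.60.

f/1.60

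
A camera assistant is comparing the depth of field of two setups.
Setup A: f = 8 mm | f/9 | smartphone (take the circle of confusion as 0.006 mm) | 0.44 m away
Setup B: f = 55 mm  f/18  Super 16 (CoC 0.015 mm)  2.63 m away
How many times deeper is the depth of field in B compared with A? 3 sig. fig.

3.45

Setup A: H = 8²/(9×0.006) + 8 ≈ 1193.2 mm; DoF = Df − Dn = 692.37 − 322.46 ≈ 369.91 mm.
Setup B: H = 55²/(18×0.015) + 55 ≈ 11258.7 mm; DoF = Df − Dn = 3414.9 − 2138.5 ≈ 1276.4 mm.
Ratio = 1276.4 / 369.91 ≈ 3.45.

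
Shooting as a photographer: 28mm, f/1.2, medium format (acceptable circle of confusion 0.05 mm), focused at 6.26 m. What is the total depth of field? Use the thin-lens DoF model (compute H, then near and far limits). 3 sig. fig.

7.73 m

Hyperfocal distance H = f²/(N·c) + f = 28²/(1.2 × 0.05) + 28 = 784/0.06 + 28 ≈ 13094.7 mm ≈ 13.09 m.
Near limit Dn = s·(H − f)/(H + s − 2f) = 6260 × (13094.7 − 28) / (13094.7 + 6260 − 2 × 28) = 6260 × 13066.7 / 19298.7 ≈ 4238.5 mm.
Far limit Df = s·(H − f)/(H − s) = 6260 × (13094.7 − 28) / (13094.7 − 6260) = 6260 × 13066.7 / 6834.7 ≈ 11968.0 mm.
Depth of field = Df − Dn = 11968.0 − 4238.5 ≈ 7729.5 mm ≈ 7.73 m.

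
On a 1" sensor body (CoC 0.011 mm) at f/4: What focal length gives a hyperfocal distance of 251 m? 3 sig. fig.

From H = f²/(N·c) + f, with f ≪ H: f ≈ √(H·N·c) = √(251000 × 4 × 0.011) = √11044 ≈ 105.1 mm.
The +f correction barely moves this — solving exactly, f² + N·c·f − N·c·H = 0 ⇒ f = (−N·c + √((N·c)² + 4·N·c·H))/2 = (−0.044 + √44176)/2 ≈ 105.07 mm, so f ≈ 105 mm.

105 mm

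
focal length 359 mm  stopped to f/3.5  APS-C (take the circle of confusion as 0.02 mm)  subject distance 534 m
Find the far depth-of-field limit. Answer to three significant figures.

752 m

Hyperfocal distance H = f²/(N·c) + f = 359²/(3.5 × 0.02) + 359 = 128881/0.07 + 359 ≈ 1841516.1 mm ≈ 1842 m.
Far limit Df = s·(H − f)/(H − s) = 534000 × (1841516.1 − 359) / (1841516.1 − 534000) = 534000 × 1841157.1 / 1307516.1 ≈ 751943 mm ≈ 752 m.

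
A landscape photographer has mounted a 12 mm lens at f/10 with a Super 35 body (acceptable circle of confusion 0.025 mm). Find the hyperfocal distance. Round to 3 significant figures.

Hyperfocal distance H = f²/(N·c) + f = 12²/(10 × 0.025) + 12 = 144/0.25 + 12 ≈ 588.0 mm ≈ 0.588 m.

0.588 m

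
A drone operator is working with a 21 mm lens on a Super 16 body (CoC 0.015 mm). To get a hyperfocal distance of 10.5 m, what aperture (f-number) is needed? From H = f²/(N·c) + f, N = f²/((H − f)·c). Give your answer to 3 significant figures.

f/2.81

Rearrange H = f²/(N·c) + f for N: N = f² / ((H − f)·c).
N = 21² / ((10500 − 21) × 0.015) = 441 / 157.2 ≈ 2.81.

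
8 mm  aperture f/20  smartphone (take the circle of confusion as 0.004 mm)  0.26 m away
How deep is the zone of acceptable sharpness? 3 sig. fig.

182 mm

Hyperfocal distance H = f²/(N·c) + f = 8²/(20 × 0.004) + 8 = 64/0.08 + 8 ≈ 808.0 mm ≈ 0.808 m.
Near limit Dn = s·(H − f)/(H + s − 2f) = 260 × (808.0 − 8) / (808.0 + 260 − 2 × 8) = 260 × 800.0 / 1052.0 ≈ 197.72 mm.
Far limit Df = s·(H − f)/(H − s) = 260 × (808.0 − 8) / (808.0 − 260) = 260 × 800.0 / 548.0 ≈ 379.56 mm.
Depth of field = Df − Dn = 379.56 − 197.72 ≈ 181.84 mm.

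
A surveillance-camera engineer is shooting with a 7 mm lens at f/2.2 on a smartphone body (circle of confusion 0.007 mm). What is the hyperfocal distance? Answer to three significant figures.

Hyperfocal distance H = f²/(N·c) + f = 7²/(2.2 × 0.007) + 7 = 49/0.0154 + 7 ≈ 3188.8 mm ≈ 3.19 m.

3.19 m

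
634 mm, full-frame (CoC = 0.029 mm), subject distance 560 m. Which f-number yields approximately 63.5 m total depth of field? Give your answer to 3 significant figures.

f/1.40

Write h = H − f = f²/(N·c). The thin-lens limits are Dn = s·h/(h + (s−f)) and Df = s·h/(h − (s−f)), so DoF = Df − Dn = 2·s·(s−f)·h / (h² − (s−f)²).
That is a quadratic in h: DoF·h² − 2·s·(s−f)·h − DoF·(s−f)² = 0 ⇒ h = (s−f)·(s + √(s² + DoF²)) / DoF = 559366 × (560000 + √(560000² + 63500²)) / 63500 = 559366 × (560000 + 563589) / 63500 ≈ 9897596 mm.
Then N = f²/(c·h) = 634² / (0.029 × 9897596) = 401956 / 287030 ≈ 1.40.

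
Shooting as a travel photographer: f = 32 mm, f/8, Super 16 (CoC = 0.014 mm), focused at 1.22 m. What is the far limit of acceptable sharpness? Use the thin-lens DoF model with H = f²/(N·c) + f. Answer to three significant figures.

1.40 m

Hyperfocal distance H = f²/(N·c) + f = 32²/(8 × 0.014) + 32 = 1024/0.112 + 32 ≈ 9174.9 mm ≈ 9.175 m.
Far limit Df = s·(H − f)/(H − s) = 1220 × (9174.9 − 32) / (9174.9 − 1220) = 1220 × 9142.9 / 7954.9 ≈ 1402.2 mm ≈ 1.40 m.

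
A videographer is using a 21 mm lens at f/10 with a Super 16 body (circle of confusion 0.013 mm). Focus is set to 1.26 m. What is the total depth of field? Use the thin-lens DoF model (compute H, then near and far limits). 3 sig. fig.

Hyperfocal distance H = f²/(N·c) + f = 21²/(10 × 0.013) + 21 = 441/0.13 + 21 ≈ 3413.3 mm ≈ 3.413 m.
Near limit Dn = s·(H − f)/(H + s − 2f) = 1260 × (3413.3 − 21) / (3413.3 + 1260 − 2 × 21) = 1260 × 3392.3 / 4631.3 ≈ 922.9 mm.
Far limit Df = s·(H − f)/(H − s) = 1260 × (3413.3 − 21) / (3413.3 − 1260) = 1260 × 3392.3 / 2153.3 ≈ 1985.0 mm.
Depth of field = Df − Dn = 1985.0 − 922.9 ≈ 1062.1 mm ≈ 1.06 m.

1.06 m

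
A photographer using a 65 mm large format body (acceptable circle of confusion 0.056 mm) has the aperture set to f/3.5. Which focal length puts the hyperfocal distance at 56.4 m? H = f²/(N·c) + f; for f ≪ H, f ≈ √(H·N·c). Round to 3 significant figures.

105 mm

From H = f²/(N·c) + f, with f ≪ H: f ≈ √(H·N·c) = √(56400 × 3.5 × 0.056) = √11054 ≈ 105.1 mm.
The +f correction barely moves this — solving exactly, f² + N·c·f − N·c·H = 0 ⇒ f = (−N·c + √((N·c)² + 4·N·c·H))/2 = (−0.196 + √44218)/2 ≈ 105.04 mm, so f ≈ 105 mm.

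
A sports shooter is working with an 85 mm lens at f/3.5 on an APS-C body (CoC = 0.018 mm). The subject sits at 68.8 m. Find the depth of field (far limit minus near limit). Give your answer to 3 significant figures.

Hyperfocal distance H = f²/(N·c) + f = 85²/(3.5 × 0.018) + 85 = 7225/0.063 + 85 ≈ 114767.5 mm ≈ 114.8 m.
Near limit Dn = s·(H − f)/(H + s − 2f) = 68800 × (114767.5 − 85) / (114767.5 + 68800 − 2 × 85) = 68800 × 114682.5 / 183397.5 ≈ 43022 mm.
Far limit Df = s·(H − f)/(H − s) = 68800 × (114767.5 − 85) / (114767.5 − 68800) = 68800 × 114682.5 / 45967.5 ≈ 171646 mm.
Depth of field = Df − Dn = 171646 − 43022 ≈ 128624 mm ≈ 129 m.

129 m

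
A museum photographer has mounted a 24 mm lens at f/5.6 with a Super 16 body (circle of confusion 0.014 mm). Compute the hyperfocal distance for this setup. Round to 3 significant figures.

Hyperfocal distance H = f²/(N·c) + f = 24²/(5.6 × 0.014) + 24 = 576/0.0784 + 24 ≈ 7370.9 mm ≈ 7.37 m.

7.37 m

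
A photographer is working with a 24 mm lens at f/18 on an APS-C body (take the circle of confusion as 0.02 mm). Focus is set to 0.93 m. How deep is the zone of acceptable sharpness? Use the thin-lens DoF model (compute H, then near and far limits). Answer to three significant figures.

1.55 m

Hyperfocal distance H = f²/(N·c) + f = 24²/(18 × 0.02) + 24 = 576/0.36 + 24 ≈ 1624.0 mm ≈ 1.624 m.
Near limit Dn = s·(H − f)/(H + s − 2f) = 930 × (1624.0 − 24) / (1624.0 + 930 − 2 × 24) = 930 × 1600.0 / 2506.0 ≈ 593.8 mm.
Far limit Df = s·(H − f)/(H − s) = 930 × (1624.0 − 24) / (1624.0 − 930) = 930 × 1600.0 / 694.0 ≈ 2144.1 mm.
Depth of field = Df − Dn = 2144.1 − 593.8 ≈ 1550.3 mm ≈ 1.55 m.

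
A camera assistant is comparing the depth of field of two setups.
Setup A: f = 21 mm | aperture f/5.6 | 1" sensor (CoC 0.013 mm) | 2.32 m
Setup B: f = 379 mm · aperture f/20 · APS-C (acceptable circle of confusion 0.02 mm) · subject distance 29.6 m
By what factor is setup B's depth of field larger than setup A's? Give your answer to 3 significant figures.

2.36

Setup A: H = 21²/(5.6×0.013) + 21 ≈ 6078.7 mm; DoF = Df − Dn = 3739.0 − 1681.7 ≈ 2057.3 mm.
Setup B: H = 379²/(20×0.02) + 379 ≈ 359481.5 mm; DoF = Df − Dn = 32222.0 − 27372.6 ≈ 4849.4 mm.
Ratio = 4849.4 / 2057.3 ≈ 2.36.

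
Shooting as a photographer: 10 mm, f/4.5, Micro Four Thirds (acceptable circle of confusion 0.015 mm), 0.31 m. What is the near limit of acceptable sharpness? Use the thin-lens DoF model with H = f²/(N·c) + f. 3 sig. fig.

258 mm

Hyperfocal distance H = f²/(N·c) + f = 10²/(4.5 × 0.015) + 10 = 100/0.0675 + 10 ≈ 1491.5 mm ≈ 1.491 m.
Near limit Dn = s·(H − f)/(H + s − 2f) = 310 × (1491.5 − 10) / (1491.5 + 310 − 2 × 10) = 310 × 1481.5 / 1781.5 ≈ 257.80 mm.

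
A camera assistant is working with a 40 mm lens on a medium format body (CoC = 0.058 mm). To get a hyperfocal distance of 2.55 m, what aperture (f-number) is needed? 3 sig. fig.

f/11

Rearrange H = f²/(N·c) + f for N: N = f² / ((H − f)·c).
N = 40² / ((2550 − 40) × 0.058) = 1600 / 145.6 ≈ 11.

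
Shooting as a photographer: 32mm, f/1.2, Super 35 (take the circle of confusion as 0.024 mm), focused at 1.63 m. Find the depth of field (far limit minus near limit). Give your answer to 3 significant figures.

147 mm

Hyperfocal distance H = f²/(N·c) + f = 32²/(1.2 × 0.024) + 32 = 1024/0.0288 + 32 ≈ 35587.6 mm ≈ 35.59 m.
Near limit Dn = s·(H − f)/(H + s − 2f) = 1630 × (35587.6 − 32) / (35587.6 + 1630 − 2 × 32) = 1630 × 35555.6 / 37153.6 ≈ 1559.89 mm.
Far limit Df = s·(H − f)/(H − s) = 1630 × (35587.6 − 32) / (35587.6 − 1630) = 1630 × 35555.6 / 33957.6 ≈ 1706.71 mm.
Depth of field = Df − Dn = 1706.71 − 1559.89 ≈ 146.82 mm.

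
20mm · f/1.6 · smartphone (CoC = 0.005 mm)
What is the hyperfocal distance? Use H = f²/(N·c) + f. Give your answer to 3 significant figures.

Hyperfocal distance H = f²/(N·c) + f = 20²/(1.6 × 0.005) + 20 = 400/0.008 + 20 ≈ 50020.0 mm ≈ 50.0 m.

50.0 m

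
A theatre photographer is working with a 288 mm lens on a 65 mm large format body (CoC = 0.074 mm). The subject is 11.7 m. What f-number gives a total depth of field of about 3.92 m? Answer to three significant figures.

f/16

Write h = H − f = f²/(N·c). The thin-lens limits are Dn = s·h/(h + (s−f)) and Df = s·h/(h − (s−f)), so DoF = Df − Dn = 2·s·(s−f)·h / (h² − (s−f)²).
That is a quadratic in h: DoF·h² − 2·s·(s−f)·h − DoF·(s−f)² = 0 ⇒ h = (s−f)·(s + √(s² + DoF²)) / DoF = 11412 × (11700 + √(11700² + 3920²)) / 3920 = 11412 × (11700 + 12339.2) / 3920 ≈ 69984 mm.
Then N = f²/(c·h) = 288² / (0.074 × 69984) = 82944 / 5178.8 ≈ 16.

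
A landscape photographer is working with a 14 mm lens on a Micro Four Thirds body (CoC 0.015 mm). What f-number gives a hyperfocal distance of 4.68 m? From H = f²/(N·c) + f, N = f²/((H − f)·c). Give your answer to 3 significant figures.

Rearrange H = f²/(N·c) + f for N: N = f² / ((H − f)·c).
N = 14² / ((4680 − 14) × 0.015) = 196 / 69.99 ≈ 2.80.

f/2.80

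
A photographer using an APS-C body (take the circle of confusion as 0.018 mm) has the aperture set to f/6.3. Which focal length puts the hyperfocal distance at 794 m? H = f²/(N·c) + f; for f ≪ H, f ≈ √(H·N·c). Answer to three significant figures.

300 mm

From H = f²/(N·c) + f, with f ≪ H: f ≈ √(H·N·c) = √(794000 × 6.3 × 0.018) = √90040 ≈ 300.1 mm.
The +f correction barely moves this — solving exactly, f² + N·c·f − N·c·H = 0 ⇒ f = (−N·c + √((N·c)² + 4·N·c·H))/2 = (−0.1134 + √360158)/2 ≈ 300.01 mm, so f ≈ 300 mm.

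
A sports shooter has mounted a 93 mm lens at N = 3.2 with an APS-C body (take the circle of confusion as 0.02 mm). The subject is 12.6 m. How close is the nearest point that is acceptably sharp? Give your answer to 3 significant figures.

Hyperfocal distance H = f²/(N·c) + f = 93²/(3.2 × 0.02) + 93 = 8649/0.064 + 93 ≈ 135233.6 mm ≈ 135.2 m.
Near limit Dn = s·(H − f)/(H + s − 2f) = 12600 × (135233.6 − 93) / (135233.6 + 12600 − 2 × 93) = 12600 × 135140.6 / 147647.6 ≈ 11533 mm ≈ 11.5 m.

11.5 m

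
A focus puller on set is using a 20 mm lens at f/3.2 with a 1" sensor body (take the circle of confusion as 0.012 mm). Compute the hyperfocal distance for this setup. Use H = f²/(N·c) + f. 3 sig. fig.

Hyperfocal distance H = f²/(N·c) + f = 20²/(3.2 × 0.012) + 20 = 400/0.0384 + 20 ≈ 10436.7 mm ≈ 10.4 m.

10.4 m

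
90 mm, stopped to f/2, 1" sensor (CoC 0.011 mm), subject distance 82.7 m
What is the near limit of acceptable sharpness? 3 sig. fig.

Hyperfocal distance H = f²/(N·c) + f = 90²/(2 × 0.011) + 90 = 8100/0.022 + 90 ≈ 368271.8 mm ≈ 368.3 m.
Near limit Dn = s·(H − f)/(H + s − 2f) = 82700 × (368271.8 − 90) / (368271.8 + 82700 − 2 × 90) = 82700 × 368181.8 / 450791.8 ≈ 67545 mm ≈ 67.5 m.

67.5 m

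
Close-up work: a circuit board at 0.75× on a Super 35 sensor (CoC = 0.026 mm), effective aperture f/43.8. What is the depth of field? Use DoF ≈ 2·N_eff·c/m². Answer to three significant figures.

At magnification m, DoF ≈ 2·N_eff·c/m² = 2 × 43.8 × 0.026 / 0.75² = 2.278 / 0.5625 ≈ 4.05 mm.

4.05 mm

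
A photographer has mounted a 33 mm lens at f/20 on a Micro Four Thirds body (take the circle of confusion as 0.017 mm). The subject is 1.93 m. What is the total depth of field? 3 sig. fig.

3.52 m

Hyperfocal distance H = f²/(N·c) + f = 33²/(20 × 0.017) + 33 = 1089/0.34 + 33 ≈ 3235.9 mm ≈ 3.236 m.
Near limit Dn = s·(H − f)/(H + s − 2f) = 1930 × (3235.9 − 33) / (3235.9 + 1930 − 2 × 33) = 1930 × 3202.9 / 5099.9 ≈ 1212.1 mm.
Far limit Df = s·(H − f)/(H − s) = 1930 × (3235.9 − 33) / (3235.9 − 1930) = 1930 × 3202.9 / 1305.9 ≈ 4733.5 mm.
Depth of field = Df − Dn = 4733.5 − 1212.1 ≈ 3521.4 mm ≈ 3.52 m.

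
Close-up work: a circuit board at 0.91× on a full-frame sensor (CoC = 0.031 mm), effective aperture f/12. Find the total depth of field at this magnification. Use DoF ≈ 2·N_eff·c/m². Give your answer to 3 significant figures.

0.898 mm

At magnification m, DoF ≈ 2·N_eff·c/m² = 2 × 12 × 0.031 / 0.91² = 0.744 / 0.8281 ≈ 0.898 mm.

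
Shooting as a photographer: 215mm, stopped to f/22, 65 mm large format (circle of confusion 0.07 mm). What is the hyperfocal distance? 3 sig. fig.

Hyperfocal distance H = f²/(N·c) + f = 215²/(22 × 0.07) + 215 = 46225/1.54 + 215 ≈ 30231.2 mm ≈ 30.2 m.

30.2 m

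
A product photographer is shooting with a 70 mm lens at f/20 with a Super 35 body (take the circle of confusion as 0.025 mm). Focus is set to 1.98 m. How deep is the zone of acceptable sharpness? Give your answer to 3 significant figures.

0.802 m

Hyperfocal distance H = f²/(N·c) + f = 70²/(20 × 0.025) + 70 = 4900/0.5 + 70 ≈ 9870.0 mm ≈ 9.870 m.
Near limit Dn = s·(H − f)/(H + s − 2f) = 1980 × (9870.0 − 70) / (9870.0 + 1980 − 2 × 70) = 1980 × 9800.0 / 11710.0 ≈ 1657.05 mm.
Far limit Df = s·(H − f)/(H − s) = 1980 × (9870.0 − 70) / (9870.0 − 1980) = 1980 × 9800.0 / 7890.0 ≈ 2459.32 mm.
Depth of field = Df − Dn = 2459.32 − 1657.05 ≈ 802.27 mm ≈ 0.802 m.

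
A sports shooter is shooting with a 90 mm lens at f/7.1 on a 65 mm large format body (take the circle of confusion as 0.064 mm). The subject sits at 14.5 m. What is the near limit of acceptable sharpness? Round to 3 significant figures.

Hyperfocal distance H = f²/(N·c) + f = 90²/(7.1 × 0.064) + 90 = 8100/0.4544 + 90 ≈ 17915.7 mm ≈ 17.92 m.
Near limit Dn = s·(H − f)/(H + s − 2f) = 14500 × (17915.7 − 90) / (17915.7 + 14500 − 2 × 90) = 14500 × 17825.7 / 32235.7 ≈ 8018.2 mm ≈ 8.02 m.

8.02 m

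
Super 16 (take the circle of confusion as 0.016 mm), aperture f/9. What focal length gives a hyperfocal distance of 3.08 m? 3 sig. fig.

From H = f²/(N·c) + f, with f ≪ H: f ≈ √(H·N·c) = √(3080 × 9 × 0.016) = √443.52 ≈ 21.06 mm.
Exact: f² + N·c·f − N·c·H = 0 ⇒ f = (−N·c + √((N·c)² + 4·N·c·H))/2 = (−0.144 + √1774.1)/2 ≈ 20.988 mm ≈ 21.0 mm.

21.0 mm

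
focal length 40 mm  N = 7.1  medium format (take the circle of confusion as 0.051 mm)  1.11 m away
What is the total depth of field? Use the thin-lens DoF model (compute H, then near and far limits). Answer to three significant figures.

Hyperfocal distance H = f²/(N·c) + f = 40²/(7.1 × 0.051) + 40 = 1600/0.3621 + 40 ≈ 4458.7 mm ≈ 4.459 m.
Near limit Dn = s·(H − f)/(H + s − 2f) = 1110 × (4458.7 − 40) / (4458.7 + 1110 − 2 × 40) = 1110 × 4418.7 / 5488.7 ≈ 893.61 mm.
Far limit Df = s·(H − f)/(H − s) = 1110 × (4458.7 − 40) / (4458.7 − 1110) = 1110 × 4418.7 / 3348.7 ≈ 1464.68 mm.
Depth of field = Df − Dn = 1464.68 − 893.61 ≈ 571.07 mm ≈ 0.571 m.

0.571 m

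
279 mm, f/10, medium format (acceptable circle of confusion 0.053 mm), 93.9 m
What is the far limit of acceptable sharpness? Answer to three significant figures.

Hyperfocal distance H = f²/(N·c) + f = 279²/(10 × 0.053) + 279 = 77841/0.53 + 279 ≈ 147148.8 mm ≈ 147.1 m.
Far limit Df = s·(H − f)/(H − s) = 93900 × (147148.8 − 279) / (147148.8 − 93900) = 93900 × 146869.8 / 53248.8 ≈ 258993 mm ≈ 259 m.

259 m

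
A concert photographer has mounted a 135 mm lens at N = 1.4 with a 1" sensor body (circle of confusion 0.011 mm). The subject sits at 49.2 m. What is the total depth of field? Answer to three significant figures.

Hyperfocal distance H = f²/(N·c) + f = 135²/(1.4 × 0.011) + 135 = 18225/0.0154 + 135 ≈ 1183576.6 mm ≈ 1184 m.
Near limit Dn = s·(H − f)/(H + s − 2f) = 49200 × (1183576.6 − 135) / (1183576.6 + 49200 − 2 × 135) = 49200 × 1183441.6 / 1232506.6 ≈ 47241.4 mm.
Far limit Df = s·(H − f)/(H − s) = 49200 × (1183576.6 − 135) / (1183576.6 − 49200) = 49200 × 1183441.6 / 1134376.6 ≈ 51328.0 mm.
Depth of field = Df − Dn = 51328.0 − 47241.4 ≈ 4086.6 mm ≈ 4.09 m.

4.09 m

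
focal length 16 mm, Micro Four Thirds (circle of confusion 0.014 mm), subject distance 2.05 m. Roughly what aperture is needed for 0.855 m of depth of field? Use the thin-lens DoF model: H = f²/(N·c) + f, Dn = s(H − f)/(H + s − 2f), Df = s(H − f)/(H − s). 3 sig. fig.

f/1.80

Write h = H − f = f²/(N·c). The thin-lens limits are Dn = s·h/(h + (s−f)) and Df = s·h/(h − (s−f)), so DoF = Df − Dn = 2·s·(s−f)·h / (h² − (s−f)²).
That is a quadratic in h: DoF·h² − 2·s·(s−f)·h − DoF·(s−f)² = 0 ⇒ h = (s−f)·(s + √(s² + DoF²)) / DoF = 2034 × (2050 + √(2050² + 855²)) / 855 = 2034 × (2050 + 2221.15) / 855 ≈ 10161 mm.
Then N = f²/(c·h) = 16² / (0.014 × 10161) = 256 / 142.25 ≈ 1.80.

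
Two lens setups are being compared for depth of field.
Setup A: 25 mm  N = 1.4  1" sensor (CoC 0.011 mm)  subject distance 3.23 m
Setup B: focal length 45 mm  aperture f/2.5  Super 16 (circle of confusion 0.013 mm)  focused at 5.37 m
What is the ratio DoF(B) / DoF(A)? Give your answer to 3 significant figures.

1.80

Setup A: H = 25²/(1.4×0.011) + 25 ≈ 40609.4 mm; DoF = Df − Dn = 3506.95 − 2993.59 ≈ 513.36 mm.
Setup B: H = 45²/(2.5×0.013) + 45 ≈ 62352.7 mm; DoF = Df − Dn = 5871.82 − 4947.20 ≈ 924.62 mm.
Ratio = 924.62 / 513.36 ≈ 1.80.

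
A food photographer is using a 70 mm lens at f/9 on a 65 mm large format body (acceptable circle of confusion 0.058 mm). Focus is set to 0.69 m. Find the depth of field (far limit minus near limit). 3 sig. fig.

91.5 mm

Hyperfocal distance H = f²/(N·c) + f = 70²/(9 × 0.058) + 70 = 4900/0.522 + 70 ≈ 9457.0 mm ≈ 9.457 m.
Near limit Dn = s·(H − f)/(H + s − 2f) = 690 × (9457.0 − 70) / (9457.0 + 690 − 2 × 70) = 690 × 9387.0 / 10007.0 ≈ 647.250 mm.
Far limit Df = s·(H − f)/(H − s) = 690 × (9457.0 − 70) / (9457.0 − 690) = 690 × 9387.0 / 8767.0 ≈ 738.797 mm.
Depth of field = Df − Dn = 738.797 − 647.250 ≈ 91.547 mm.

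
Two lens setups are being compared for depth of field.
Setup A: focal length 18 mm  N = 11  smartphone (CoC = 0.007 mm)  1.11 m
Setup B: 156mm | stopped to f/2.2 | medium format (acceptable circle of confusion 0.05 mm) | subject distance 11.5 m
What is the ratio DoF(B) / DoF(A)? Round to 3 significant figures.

1.91

Setup A: H = 18²/(11×0.007) + 18 ≈ 4225.8 mm; DoF = Df − Dn = 1499.02 − 881.29 ≈ 617.73 mm.
Setup B: H = 156²/(2.2×0.05) + 156 ≈ 221392.4 mm; DoF = Df − Dn = 12121.5 − 10939.1 ≈ 1182.4 mm.
Ratio = 1182.4 / 617.73 ≈ 1.91.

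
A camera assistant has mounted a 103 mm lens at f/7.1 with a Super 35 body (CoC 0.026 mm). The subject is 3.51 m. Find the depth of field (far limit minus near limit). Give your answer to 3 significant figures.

Hyperfocal distance H = f²/(N·c) + f = 103²/(7.1 × 0.026) + 103 = 10609/0.1846 + 103 ≈ 57573.2 mm ≈ 57.57 m.
Near limit Dn = s·(H − f)/(H + s − 2f) = 3510 × (57573.2 − 103) / (57573.2 + 3510 − 2 × 103) = 3510 × 57470.2 / 60877.2 ≈ 3313.56 mm.
Far limit Df = s·(H − f)/(H − s) = 3510 × (57573.2 − 103) / (57573.2 − 3510) = 3510 × 57470.2 / 54063.2 ≈ 3731.20 mm.
Depth of field = Df − Dn = 3731.20 − 3313.56 ≈ 417.64 mm.

418 mm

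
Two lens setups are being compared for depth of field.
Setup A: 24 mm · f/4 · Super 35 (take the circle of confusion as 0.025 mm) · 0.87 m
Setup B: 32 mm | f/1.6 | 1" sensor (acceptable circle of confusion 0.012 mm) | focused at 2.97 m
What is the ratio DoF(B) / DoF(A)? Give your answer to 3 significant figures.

1.26

Setup A: H = 24²/(4×0.025) + 24 ≈ 5784.0 mm; DoF = Df − Dn = 1019.78 − 758.58 ≈ 261.20 mm.
Setup B: H = 32²/(1.6×0.012) + 32 ≈ 53365.3 mm; DoF = Df − Dn = 3143.15 − 2814.93 ≈ 328.22 mm.
Ratio = 328.22 / 261.20 ≈ 1.26.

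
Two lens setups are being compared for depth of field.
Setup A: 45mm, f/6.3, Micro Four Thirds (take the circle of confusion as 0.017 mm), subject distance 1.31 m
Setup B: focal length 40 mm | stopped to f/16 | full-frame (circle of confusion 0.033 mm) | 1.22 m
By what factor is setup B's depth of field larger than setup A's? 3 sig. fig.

6.36

Setup A: H = 45²/(6.3×0.017) + 45 ≈ 18952.6 mm; DoF = Df − Dn = 1403.93 − 1227.85 ≈ 176.08 mm.
Setup B: H = 40²/(16×0.033) + 40 ≈ 3070.3 mm; DoF = Df − Dn = 1998.0 − 878.1 ≈ 1119.9 mm.
Ratio = 1119.9 / 176.08 ≈ 6.36.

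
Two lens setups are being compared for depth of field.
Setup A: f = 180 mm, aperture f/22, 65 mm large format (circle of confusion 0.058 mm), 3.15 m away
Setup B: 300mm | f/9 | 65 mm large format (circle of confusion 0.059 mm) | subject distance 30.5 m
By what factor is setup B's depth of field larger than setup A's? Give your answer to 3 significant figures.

15.0

Setup A: H = 180²/(22×0.058) + 180 ≈ 25571.8 mm; DoF = Df − Dn = 3567.25 − 2820.14 ≈ 747.11 mm.
Setup B: H = 300²/(9×0.059) + 300 ≈ 169791.5 mm; DoF = Df − Dn = 37113 − 25887 ≈ 11226 mm.
Ratio = 11226 / 747.11 ≈ 15.0.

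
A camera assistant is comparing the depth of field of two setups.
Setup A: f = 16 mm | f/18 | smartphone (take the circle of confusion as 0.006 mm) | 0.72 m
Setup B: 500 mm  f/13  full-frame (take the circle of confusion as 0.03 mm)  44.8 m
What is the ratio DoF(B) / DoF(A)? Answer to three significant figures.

Setup A: H = 16²/(18×0.006) + 16 ≈ 2386.4 mm; DoF = Df − Dn = 1024.18 − 555.13 ≈ 469.05 mm.
Setup B: H = 500²/(13×0.03) + 500 ≈ 641525.6 mm; DoF = Df − Dn = 48125.9 − 41904.1 ≈ 6221.8 mm.
Ratio = 6221.8 / 469.05 ≈ 13.3.

13.3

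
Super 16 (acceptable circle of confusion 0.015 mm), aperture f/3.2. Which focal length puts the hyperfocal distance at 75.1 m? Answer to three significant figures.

From H = f²/(N·c) + f, with f ≪ H: f ≈ √(H·N·c) = √(75100 × 3.2 × 0.015) = √3604.8 ≈ 60.04 mm.
The +f correction barely moves this — solving exactly, f² + N·c·f − N·c·H = 0 ⇒ f = (−N·c + √((N·c)² + 4·N·c·H))/2 = (−0.048 + √14419)/2 ≈ 60.016 mm, so f ≈ 60.0 mm.

60.0 mm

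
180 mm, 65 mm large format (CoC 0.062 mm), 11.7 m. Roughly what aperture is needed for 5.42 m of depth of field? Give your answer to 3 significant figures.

f/10

Write h = H − f = f²/(N·c). The thin-lens limits are Dn = s·h/(h + (s−f)) and Df = s·h/(h − (s−f)), so DoF = Df − Dn = 2·s·(s−f)·h / (h² − (s−f)²).
That is a quadratic in h: DoF·h² − 2·s·(s−f)·h − DoF·(s−f)² = 0 ⇒ h = (s−f)·(s + √(s² + DoF²)) / DoF = 11520 × (11700 + √(11700² + 5420²)) / 5420 = 11520 × (11700 + 12894.4) / 5420 ≈ 52275 mm.
Then N = f²/(c·h) = 180² / (0.062 × 52275) = 32400 / 3241.0 ≈ 10.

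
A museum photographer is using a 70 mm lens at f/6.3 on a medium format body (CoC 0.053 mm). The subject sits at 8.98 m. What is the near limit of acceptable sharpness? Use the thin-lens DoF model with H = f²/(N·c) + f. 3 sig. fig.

Hyperfocal distance H = f²/(N·c) + f = 70²/(6.3 × 0.053) + 70 = 4900/0.3339 + 70 ≈ 14745.1 mm ≈ 14.75 m.
Near limit Dn = s·(H − f)/(H + s − 2f) = 8980 × (14745.1 − 70) / (14745.1 + 8980 − 2 × 70) = 8980 × 14675.1 / 23585.1 ≈ 5587.5 mm ≈ 5.59 m.

5.59 m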